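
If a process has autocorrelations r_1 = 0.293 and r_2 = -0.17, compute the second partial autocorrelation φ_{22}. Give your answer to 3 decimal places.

φ_{22} = (r_2 − r_1²) / (1 − r_1²)
r_1² = (0.293)² = 0.085849
Numerator = -0.17 − 0.0858 = -0.2558; denominator = 1 − 0.0858 = 0.9142
φ_{22} = -0.2558 / 0.9142 = -0.280

-0.280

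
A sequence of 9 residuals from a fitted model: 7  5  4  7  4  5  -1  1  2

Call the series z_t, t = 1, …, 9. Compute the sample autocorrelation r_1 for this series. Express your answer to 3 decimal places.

Mean z̄ = (7 + 5 + 4 + 7 + 4 + 5 − 1 + 1 + 2)/9 = 3.7778
Numerator Σ_{t=1}^{8}(z_t−z̄)(z_{t+1}−z̄) = 18.2840
Denominator Σ(z_t−z̄)² = 57.5556
r_1 = 18.2840 / 57.5556 = 0.318

0.318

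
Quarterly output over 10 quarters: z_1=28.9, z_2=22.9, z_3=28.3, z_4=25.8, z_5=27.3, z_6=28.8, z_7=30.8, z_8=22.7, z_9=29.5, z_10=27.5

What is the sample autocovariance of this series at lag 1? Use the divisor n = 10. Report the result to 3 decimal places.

Mean z̄ = (28.9 + 22.9 + 28.3 + 25.8 + 27.3 + 28.8 + 30.8 + 22.7 + 29.5 + 27.5)/10 = 27.2500
Σ_{t=1}^{9}(z_t−z̄)(z_{t+1}−z̄) = -33.5875
γ_1 = -33.5875 / 10 = -3.359

-3.359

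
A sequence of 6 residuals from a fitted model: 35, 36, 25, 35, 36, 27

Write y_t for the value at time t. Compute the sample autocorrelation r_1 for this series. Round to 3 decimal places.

Mean ȳ = (35 + 36 + 25 + 35 + 36 + 27)/6 = 32.3333
Numerator Σ_{t=1}^{5}(y_t−ȳ)(y_{t+1}−ȳ) = -46.4444
Denominator Σ(y_t−ȳ)² = 123.3333
r_1 = -46.4444 / 123.3333 = -0.377

-0.377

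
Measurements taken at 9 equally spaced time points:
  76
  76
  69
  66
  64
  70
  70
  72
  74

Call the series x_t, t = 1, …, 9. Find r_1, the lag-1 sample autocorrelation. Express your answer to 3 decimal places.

Mean x̄ = (76 + 76 + 69 + 66 + 64 + 70 + 70 + 72 + 74)/9 = 70.7778
Numerator Σ_{t=1}^{8}(x_t−x̄)(x_{t+1}−x̄) = 67.7284
Denominator Σ(x_t−x̄)² = 139.5556
r_1 = 67.7284 / 139.5556 = 0.485

0.485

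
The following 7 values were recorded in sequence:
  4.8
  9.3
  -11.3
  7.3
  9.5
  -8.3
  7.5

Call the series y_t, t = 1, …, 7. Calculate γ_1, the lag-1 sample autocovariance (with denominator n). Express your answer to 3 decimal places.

Mean ȳ = (4.8 + 9.3 − 11.3 + 7.3 + 9.5 − 8.3 + 7.5)/7 = 2.6857
Deviations: 2.1143, 6.6143, -13.9857, 4.6143, 6.8143, -10.9857, 4.8143
Σ_{t=1}^{6}(y_t−ȳ)(y_{t+1}−ȳ) = -239.3602
γ_1 = -239.3602 / 7 = -34.194

-34.194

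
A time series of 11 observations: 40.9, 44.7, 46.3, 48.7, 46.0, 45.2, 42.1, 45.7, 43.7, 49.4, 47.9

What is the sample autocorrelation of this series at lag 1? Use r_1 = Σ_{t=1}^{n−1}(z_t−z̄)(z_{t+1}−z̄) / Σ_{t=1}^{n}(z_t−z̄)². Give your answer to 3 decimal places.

0.136

Mean z̄ = (40.9 + 44.7 + 46.3 + 48.7 + 46.0 + 45.2 + 42.1 + 45.7 + 43.7 + 49.4 + 47.9)/11 = 45.5091
Numerator Σ_{t=1}^{10}(z_t−z̄)(z_{t+1}−z̄) = 9.3490
Denominator Σ(z_t−z̄)² = 68.8291
r_1 = 9.3490 / 68.8291 = 0.136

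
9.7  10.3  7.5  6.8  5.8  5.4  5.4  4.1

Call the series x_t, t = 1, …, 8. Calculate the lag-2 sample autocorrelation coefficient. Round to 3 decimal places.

0.199

Mean x̄ = (9.7 + 10.3 + 7.5 + 6.8 + 5.8 + 5.4 + 5.4 + 4.1)/8 = 6.8750
Σ(x_t−x̄)(x_{t+2}−x̄) = (1.7656) + (-0.2569) + (-0.6719) + (0.1106) + (1.5856) + (4.0931) = 6.6263
Denominator Σ(x_t−x̄)² = 33.3150
r_2 = 6.6263 / 33.3150 = 0.199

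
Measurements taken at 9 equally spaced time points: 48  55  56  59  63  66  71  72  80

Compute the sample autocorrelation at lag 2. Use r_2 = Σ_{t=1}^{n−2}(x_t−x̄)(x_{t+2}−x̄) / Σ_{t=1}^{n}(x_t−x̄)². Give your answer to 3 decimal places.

Mean x̄ = (48 + 55 + 56 + 59 + 63 + 66 + 71 + 72 + 80)/9 = 63.3333
Numerator Σ_{t=1}^{7}(x_t−x̄)(x_{t+2}−x̄) = 287.7778
Denominator Σ(x_t−x̄)² = 796.0000
r_2 = 287.7778 / 796.0000 = 0.362

0.362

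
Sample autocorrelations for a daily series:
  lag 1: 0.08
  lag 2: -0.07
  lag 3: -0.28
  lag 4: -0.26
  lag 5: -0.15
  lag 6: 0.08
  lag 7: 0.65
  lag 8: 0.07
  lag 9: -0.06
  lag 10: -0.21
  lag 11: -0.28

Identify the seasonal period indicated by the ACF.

The largest autocorrelation is r_7 = 0.65; the remaining lags stay at or below 0.08.
The dominant spike at lag 7 indicates a seasonal period of 7.

7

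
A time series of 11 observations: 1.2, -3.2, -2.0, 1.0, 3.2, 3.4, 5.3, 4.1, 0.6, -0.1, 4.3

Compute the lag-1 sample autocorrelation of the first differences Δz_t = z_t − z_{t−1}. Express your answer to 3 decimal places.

0.084

First differences Δz: -4.4, 1.2, 3.0, 2.2, 0.2, 1.9, -1.2, -3.5, -0.7, 4.4
Mean of differences = 0.3100
Numerator Σ(Δz_t−Δz̄)(Δz_{t+1}−Δz̄) = 5.9729
Denominator Σ(Δz_t−Δz̄)² = 70.8690
r_1(Δz) = 5.9729 / 70.8690 = 0.084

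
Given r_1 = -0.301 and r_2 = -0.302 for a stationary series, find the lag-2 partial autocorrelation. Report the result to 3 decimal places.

-0.432

φ_{22} = (r_2 − r_1²) / (1 − r_1²)
r_1² = (-0.301)² = 0.090601
Numerator = -0.302 − 0.0906 = -0.3926; denominator = 1 − 0.0906 = 0.9094
φ_{22} = -0.3926 / 0.9094 = -0.432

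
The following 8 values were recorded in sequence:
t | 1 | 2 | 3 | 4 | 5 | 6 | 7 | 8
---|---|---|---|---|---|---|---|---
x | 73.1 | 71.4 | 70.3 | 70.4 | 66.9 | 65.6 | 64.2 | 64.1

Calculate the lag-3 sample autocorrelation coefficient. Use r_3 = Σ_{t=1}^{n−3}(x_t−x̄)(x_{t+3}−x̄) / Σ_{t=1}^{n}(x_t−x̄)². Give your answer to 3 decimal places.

Mean x̄ = (73.1 + 71.4 + 70.3 + 70.4 + 66.9 + 65.6 + 64.2 + 64.1)/8 = 68.2500
Deviations from mean: 4.8500, 3.1500, 2.0500, 2.1500, -1.3500, -2.6500, -4.0500, -4.1500
Σ(x_t−x̄)(x_{t+3}−x̄) = (10.4275) + (-4.2525) + (-5.4325) + (-8.7075) + (5.6025) = -2.3625
Denominator Σ(x_t−x̄)² = 84.7400
r_3 = -2.3625 / 84.7400 = -0.028

-0.028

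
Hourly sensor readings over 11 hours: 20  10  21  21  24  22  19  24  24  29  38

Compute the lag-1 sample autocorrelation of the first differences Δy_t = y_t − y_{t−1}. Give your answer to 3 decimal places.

-0.344

First differences Δy: -10, 11, 0, 3, -2, -3, 5, 0, 5, 9
Mean of differences = 1.8000
Numerator Σ(Δy_t−Δȳ)(Δy_{t+1}−Δȳ) = -117.4400
Denominator Σ(Δy_t−Δȳ)² = 341.6000
r_1(Δy) = -117.4400 / 341.6000 = -0.344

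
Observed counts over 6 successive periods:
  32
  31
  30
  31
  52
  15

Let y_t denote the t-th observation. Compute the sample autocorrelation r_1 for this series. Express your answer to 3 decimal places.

Mean ȳ = (32 + 31 + 30 + 31 + 52 + 15)/6 = 31.8333
Deviations from mean: 0.1667, -0.8333, -1.8333, -0.8333, 20.1667, -16.8333
Numerator Σ_{t=1}^{5}(y_t−ȳ)(y_{t+1}−ȳ) = -353.3611
Denominator Σ(y_t−ȳ)² = 694.8333
r_1 = -353.3611 / 694.8333 = -0.509

-0.509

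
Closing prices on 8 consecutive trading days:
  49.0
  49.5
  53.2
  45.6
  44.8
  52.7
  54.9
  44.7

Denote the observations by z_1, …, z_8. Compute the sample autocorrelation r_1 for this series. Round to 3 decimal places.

Mean z̄ = (49.0 + 49.5 + 53.2 + 45.6 + 44.8 + 52.7 + 54.9 + 44.7)/8 = 49.3000
Deviations from mean: -0.3000, 0.2000, 3.9000, -3.7000, -4.5000, 3.4000, 5.6000, -4.6000
Numerator Σ_{t=1}^{7}(z_t−z̄)(z_{t+1}−z̄) = -19.0800
Denominator Σ(z_t−z̄)² = 113.3600
r_1 = -19.0800 / 113.3600 = -0.168

-0.168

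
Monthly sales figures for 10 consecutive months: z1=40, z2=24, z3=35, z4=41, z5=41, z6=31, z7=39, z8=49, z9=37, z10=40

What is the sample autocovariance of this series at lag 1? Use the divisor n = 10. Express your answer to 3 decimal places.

Mean z̄ = (40 + 24 + 35 + 41 + 41 + 31 + 39 + 49 + 37 + 40)/10 = 37.7000
Σ_{t=1}^{9}(z_t−z̄)(z_{t+1}−z̄) = -18.1900
γ_1 = -18.1900 / 10 = -1.819

-1.819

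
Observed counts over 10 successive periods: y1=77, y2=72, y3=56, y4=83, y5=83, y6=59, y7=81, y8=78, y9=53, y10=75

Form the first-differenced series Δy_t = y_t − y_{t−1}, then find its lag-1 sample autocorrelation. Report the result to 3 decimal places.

First differences Δy: -5, -16, 27, 0, -24, 22, -3, -25, 22
Mean of differences = -0.2222
Numerator Σ(Δy_t−Δȳ)(Δy_{t+1}−Δȳ) = -1425.2716
Denominator Σ(Δy_t−Δȳ)² = 3187.5556
r_1(Δy) = -1425.2716 / 3187.5556 = -0.447

-0.447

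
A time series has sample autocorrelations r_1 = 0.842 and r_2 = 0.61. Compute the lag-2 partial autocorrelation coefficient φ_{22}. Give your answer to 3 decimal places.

φ_{22} = (r_2 − r_1²) / (1 − r_1²)
r_1² = (0.842)² = 0.708964
Numerator = 0.61 − 0.7090 = -0.0990; denominator = 1 − 0.7090 = 0.2910
φ_{22} = -0.0990 / 0.2910 = -0.340

-0.340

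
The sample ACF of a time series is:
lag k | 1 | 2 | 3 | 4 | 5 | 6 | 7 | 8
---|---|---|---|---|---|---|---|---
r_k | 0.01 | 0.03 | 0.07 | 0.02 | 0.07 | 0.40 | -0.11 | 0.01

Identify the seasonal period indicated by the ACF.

6

The largest autocorrelation is r_6 = 0.40; the remaining lags stay at or below 0.07.
The dominant spike at lag 6 indicates a seasonal period of 6.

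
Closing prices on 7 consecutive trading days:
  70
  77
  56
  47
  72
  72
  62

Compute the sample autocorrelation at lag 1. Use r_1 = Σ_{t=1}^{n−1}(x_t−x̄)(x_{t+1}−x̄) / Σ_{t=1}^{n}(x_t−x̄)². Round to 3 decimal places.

Mean x̄ = (70 + 77 + 56 + 47 + 72 + 72 + 62)/7 = 65.1429
Deviations from mean: 4.8571, 11.8571, -9.1429, -18.1429, 6.8571, 6.8571, -3.1429
Numerator Σ_{t=1}^{6}(x_t−x̄)(x_{t+1}−x̄) = 16.1224
Denominator Σ(x_t−x̄)² = 680.8571
r_1 = 16.1224 / 680.8571 = 0.024

0.024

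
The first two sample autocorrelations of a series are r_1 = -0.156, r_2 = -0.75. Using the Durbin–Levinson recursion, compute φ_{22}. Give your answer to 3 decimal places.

φ_{22} = (r_2 − r_1²) / (1 − r_1²)
r_1² = (-0.156)² = 0.024336
Numerator = -0.75 − 0.0243 = -0.7743; denominator = 1 − 0.0243 = 0.9757
φ_{22} = -0.7743 / 0.9757 = -0.794

-0.794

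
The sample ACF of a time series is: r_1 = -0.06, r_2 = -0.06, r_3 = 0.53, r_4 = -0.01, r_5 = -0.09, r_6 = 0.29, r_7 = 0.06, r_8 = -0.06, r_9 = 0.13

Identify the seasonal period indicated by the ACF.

3

The largest autocorrelation is r_3 = 0.53, with a weaker echo at lag 6 (0.29); the remaining lags stay at or below 0.13.
The dominant spike at lag 3 indicates a seasonal period of 3.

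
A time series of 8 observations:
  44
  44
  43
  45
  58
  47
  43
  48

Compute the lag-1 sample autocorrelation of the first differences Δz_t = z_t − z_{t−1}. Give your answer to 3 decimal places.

-0.284

First differences Δz: 0, -1, 2, 13, -11, -4, 5
Mean of differences = 0.5714
Numerator Σ(Δz_t−Δz̄)(Δz_{t+1}−Δz̄) = -94.7551
Denominator Σ(Δz_t−Δz̄)² = 333.7143
r_1(Δz) = -94.7551 / 333.7143 = -0.284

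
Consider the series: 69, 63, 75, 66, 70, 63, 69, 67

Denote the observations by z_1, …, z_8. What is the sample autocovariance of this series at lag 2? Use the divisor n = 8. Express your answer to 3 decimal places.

Mean z̄ = (69 + 63 + 75 + 66 + 70 + 63 + 69 + 67)/8 = 67.7500
Deviations: 1.2500, -4.7500, 7.2500, -1.7500, 2.2500, -4.7500, 1.2500, -0.7500
Σ_{t=1}^{6}(z_t−z̄)(z_{t+2}−z̄) = 48.3750
γ_2 = 48.3750 / 8 = 6.047

6.047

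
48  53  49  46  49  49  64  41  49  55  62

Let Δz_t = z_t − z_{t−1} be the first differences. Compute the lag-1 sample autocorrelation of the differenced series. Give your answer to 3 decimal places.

First differences Δz: 5, -4, -3, 3, 0, 15, -23, 8, 6, 7
Mean of differences = 1.4000
Numerator Σ(Δz_t−Δz̄)(Δz_{t+1}−Δz̄) = -460.7600
Denominator Σ(Δz_t−Δz̄)² = 942.4000
r_1(Δz) = -460.7600 / 942.4000 = -0.489

-0.489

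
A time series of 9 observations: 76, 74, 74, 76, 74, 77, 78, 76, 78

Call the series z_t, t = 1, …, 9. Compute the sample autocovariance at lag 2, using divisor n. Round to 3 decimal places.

0.429

Mean z̄ = (76 + 74 + 74 + 76 + 74 + 77 + 78 + 76 + 78)/9 = 75.8889
Σ_{t=1}^{7}(z_t−z̄)(z_{t+2}−z̄) = 3.8642
γ_2 = 3.8642 / 9 = 0.429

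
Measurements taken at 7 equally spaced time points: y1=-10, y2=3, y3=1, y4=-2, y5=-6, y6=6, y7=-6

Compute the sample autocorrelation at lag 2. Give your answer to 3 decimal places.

-0.103

Mean ȳ = (-10 + 3 + 1 − 2 − 6 + 6 − 6)/7 = -2.0000
Deviations from mean: -8.0000, 5.0000, 3.0000, 0.0000, -4.0000, 8.0000, -4.0000
Numerator Σ_{t=1}^{5}(y_t−ȳ)(y_{t+2}−ȳ) = -20.0000
Denominator Σ(y_t−ȳ)² = 194.0000
r_2 = -20.0000 / 194.0000 = -0.103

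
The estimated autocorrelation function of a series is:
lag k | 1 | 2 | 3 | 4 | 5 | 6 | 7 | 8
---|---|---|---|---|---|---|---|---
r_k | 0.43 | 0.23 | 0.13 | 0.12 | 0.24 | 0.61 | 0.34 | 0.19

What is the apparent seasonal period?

The largest autocorrelation is r_6 = 0.61; the remaining lags stay at or below 0.43. The elevated value at lag 1 (0.43), dropping to 0.23 at lag 2, reflects decaying short-term dependence rather than seasonality.
The dominant spike at lag 6 indicates a seasonal period of 6.

6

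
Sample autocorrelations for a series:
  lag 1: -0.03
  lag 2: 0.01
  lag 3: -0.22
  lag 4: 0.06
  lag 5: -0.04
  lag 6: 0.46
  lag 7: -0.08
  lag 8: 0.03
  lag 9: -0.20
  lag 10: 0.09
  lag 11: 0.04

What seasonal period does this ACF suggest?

6

The largest autocorrelation is r_6 = 0.46; the remaining lags stay at or below 0.09.
The dominant spike at lag 6 indicates a seasonal period of 6.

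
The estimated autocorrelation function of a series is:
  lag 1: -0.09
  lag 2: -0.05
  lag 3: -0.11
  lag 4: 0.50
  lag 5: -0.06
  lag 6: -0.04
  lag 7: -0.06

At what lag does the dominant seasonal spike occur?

4

The largest autocorrelation is r_4 = 0.50; the remaining lags stay at or below -0.04.
The dominant spike at lag 4 indicates a seasonal period of 4.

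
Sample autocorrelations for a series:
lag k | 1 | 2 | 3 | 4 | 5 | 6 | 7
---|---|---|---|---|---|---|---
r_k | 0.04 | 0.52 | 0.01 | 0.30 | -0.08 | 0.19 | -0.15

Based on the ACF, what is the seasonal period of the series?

2

The largest autocorrelation is r_2 = 0.52, with weaker echoes at lags 4 (0.30) and 6 (0.19); the remaining lags stay at or below 0.04.
The dominant spike at lag 2 indicates a seasonal period of 2.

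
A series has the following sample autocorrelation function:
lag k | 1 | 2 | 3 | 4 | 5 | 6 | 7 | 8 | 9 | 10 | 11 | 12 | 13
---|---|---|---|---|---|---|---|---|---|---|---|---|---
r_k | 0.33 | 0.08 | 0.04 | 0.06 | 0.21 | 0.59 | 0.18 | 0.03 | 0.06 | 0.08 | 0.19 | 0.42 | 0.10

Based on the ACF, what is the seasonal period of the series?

6

The largest autocorrelation is r_6 = 0.59, with a weaker echo at lag 12 (0.42); the remaining lags stay at or below 0.33. The elevated value at lag 1 (0.33), dropping to 0.08 at lag 2, reflects decaying short-term dependence rather than seasonality.
The dominant spike at lag 6 indicates a seasonal period of 6.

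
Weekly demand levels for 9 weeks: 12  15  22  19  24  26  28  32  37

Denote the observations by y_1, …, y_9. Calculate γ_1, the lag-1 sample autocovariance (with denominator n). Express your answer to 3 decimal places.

Mean ȳ = (12 + 15 + 22 + 19 + 24 + 26 + 28 + 32 + 37)/9 = 23.8889
Σ_{t=1}^{8}(y_t−ȳ)(y_{t+1}−ȳ) = 279.7654
γ_1 = 279.7654 / 9 = 31.085

31.085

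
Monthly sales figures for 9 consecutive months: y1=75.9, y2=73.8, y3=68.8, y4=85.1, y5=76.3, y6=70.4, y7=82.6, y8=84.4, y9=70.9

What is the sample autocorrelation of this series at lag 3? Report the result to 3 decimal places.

Mean ȳ = (75.9 + 73.8 + 68.8 + 85.1 + 76.3 + 70.4 + 82.6 + 84.4 + 70.9)/9 = 76.4667
Numerator Σ_{t=1}^{6}(y_t−ȳ)(y_{t+3}−ȳ) = 127.4633
Denominator Σ(y_t−ȳ)² = 309.1200
r_3 = 127.4633 / 309.1200 = 0.412

0.412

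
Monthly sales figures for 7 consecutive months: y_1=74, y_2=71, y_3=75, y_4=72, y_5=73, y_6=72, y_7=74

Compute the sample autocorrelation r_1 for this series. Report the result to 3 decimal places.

-0.750

Mean ȳ = (74 + 71 + 75 + 72 + 73 + 72 + 74)/7 = 73.0000
Deviations from mean: 1.0000, -2.0000, 2.0000, -1.0000, 0.0000, -1.0000, 1.0000
Σ(y_t−ȳ)(y_{t+1}−ȳ) = (-2.0000) + (-4.0000) + (-2.0000) + (0.0000) + (0.0000) + (-1.0000) = -9.0000
Denominator Σ(y_t−ȳ)² = 12.0000
r_1 = -9.0000 / 12.0000 = -0.750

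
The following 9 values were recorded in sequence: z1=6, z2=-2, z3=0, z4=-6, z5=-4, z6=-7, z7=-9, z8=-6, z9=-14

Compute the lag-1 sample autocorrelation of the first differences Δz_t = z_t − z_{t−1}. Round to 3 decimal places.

First differences Δz: -8, 2, -6, 2, -3, -2, 3, -8
Mean of differences = -2.5000
Numerator Σ(Δz_t−Δz̄)(Δz_{t+1}−Δz̄) = -86.2500
Denominator Σ(Δz_t−Δz̄)² = 144.0000
r_1(Δz) = -86.2500 / 144.0000 = -0.599

-0.599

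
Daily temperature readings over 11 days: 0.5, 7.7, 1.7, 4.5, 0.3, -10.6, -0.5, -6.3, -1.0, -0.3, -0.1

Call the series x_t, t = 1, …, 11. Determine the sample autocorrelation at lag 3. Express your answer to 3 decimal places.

Mean x̄ = (0.5 + 7.7 + 1.7 + 4.5 + 0.3 − 10.6 − 0.5 − 6.3 − 1.0 − 0.3 − 0.1)/11 = -0.3727
Numerator Σ_{t=1}^{8}(x_t−x̄)(x_{t+3}−x̄) = -11.3331
Denominator Σ(x_t−x̄)² = 234.6418
r_3 = -11.3331 / 234.6418 = -0.048

-0.048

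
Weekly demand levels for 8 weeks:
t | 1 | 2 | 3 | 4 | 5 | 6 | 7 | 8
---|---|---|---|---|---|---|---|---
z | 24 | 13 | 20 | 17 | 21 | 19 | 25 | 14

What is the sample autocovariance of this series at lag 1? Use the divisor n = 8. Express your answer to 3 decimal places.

-9.018

Mean z̄ = (24 + 13 + 20 + 17 + 21 + 19 + 25 + 14)/8 = 19.1250
Deviations: 4.8750, -6.1250, 0.8750, -2.1250, 1.8750, -0.1250, 5.8750, -5.1250
Σ_{t=1}^{7}(z_t−z̄)(z_{t+1}−z̄) = -72.1406
γ_1 = -72.1406 / 8 = -9.018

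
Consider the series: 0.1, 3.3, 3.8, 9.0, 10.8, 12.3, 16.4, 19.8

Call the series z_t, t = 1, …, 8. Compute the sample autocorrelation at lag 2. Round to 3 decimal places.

0.265

Mean z̄ = (0.1 + 3.3 + 3.8 + 9.0 + 10.8 + 12.3 + 16.4 + 19.8)/8 = 9.4375
Deviations from mean: -9.3375, -6.1375, -5.6375, -0.4375, 1.3625, 2.8625, 6.9625, 10.3625
Σ(z_t−z̄)(z_{t+2}−z̄) = (52.6402) + (2.6852) + (-7.6811) + (-1.2523) + (9.4864) + (29.6627) = 85.5409
Denominator Σ(z_t−z̄)² = 322.7388
r_2 = 85.5409 / 322.7388 = 0.265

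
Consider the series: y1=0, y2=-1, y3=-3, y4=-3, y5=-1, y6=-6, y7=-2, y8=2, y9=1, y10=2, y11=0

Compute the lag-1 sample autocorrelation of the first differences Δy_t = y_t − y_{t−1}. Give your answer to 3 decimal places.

-0.264

First differences Δy: -1, -2, 0, 2, -5, 4, 4, -1, 1, -2
Mean of differences = 0.0000
Numerator Σ(Δy_t−Δȳ)(Δy_{t+1}−Δȳ) = -19.0000
Denominator Σ(Δy_t−Δȳ)² = 72.0000
r_1(Δy) = -19.0000 / 72.0000 = -0.264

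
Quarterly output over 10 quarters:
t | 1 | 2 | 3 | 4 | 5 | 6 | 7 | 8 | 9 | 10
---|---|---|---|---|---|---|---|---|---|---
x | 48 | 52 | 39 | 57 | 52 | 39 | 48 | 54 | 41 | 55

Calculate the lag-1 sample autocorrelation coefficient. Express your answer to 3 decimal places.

Mean x̄ = (48 + 52 + 39 + 57 + 52 + 39 + 48 + 54 + 41 + 55)/10 = 48.5000
Numerator Σ_{t=1}^{9}(x_t−x̄)(x_{t+1}−x̄) = -207.2500
Denominator Σ(x_t−x̄)² = 406.5000
r_1 = -207.2500 / 406.5000 = -0.510

-0.510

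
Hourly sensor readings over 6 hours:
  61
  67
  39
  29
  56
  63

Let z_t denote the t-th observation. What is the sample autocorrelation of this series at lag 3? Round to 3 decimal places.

Mean z̄ = (61 + 67 + 39 + 29 + 56 + 63)/6 = 52.5000
Deviations from mean: 8.5000, 14.5000, -13.5000, -23.5000, 3.5000, 10.5000
Numerator Σ_{t=1}^{3}(z_t−z̄)(z_{t+3}−z̄) = -290.7500
Denominator Σ(z_t−z̄)² = 1139.5000
r_3 = -290.7500 / 1139.5000 = -0.255

-0.255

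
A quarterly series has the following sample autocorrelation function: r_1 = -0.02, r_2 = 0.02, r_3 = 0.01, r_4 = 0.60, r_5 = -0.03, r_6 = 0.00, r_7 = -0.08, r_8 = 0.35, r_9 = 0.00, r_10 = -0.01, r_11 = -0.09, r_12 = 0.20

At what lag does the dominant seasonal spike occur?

The largest autocorrelation is r_4 = 0.60, with weaker echoes at lags 8 (0.35) and 12 (0.20); the remaining lags stay at or below 0.02.
The dominant spike at lag 4 indicates a seasonal period of 4.

4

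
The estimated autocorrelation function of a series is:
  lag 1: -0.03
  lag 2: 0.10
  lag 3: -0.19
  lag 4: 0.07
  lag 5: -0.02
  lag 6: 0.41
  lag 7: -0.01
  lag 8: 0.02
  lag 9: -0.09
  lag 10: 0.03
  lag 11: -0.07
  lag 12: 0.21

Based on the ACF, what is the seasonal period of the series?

6

The largest autocorrelation is r_6 = 0.41, with a weaker echo at lag 12 (0.21); the remaining lags stay at or below 0.10.
The dominant spike at lag 6 indicates a seasonal period of 6.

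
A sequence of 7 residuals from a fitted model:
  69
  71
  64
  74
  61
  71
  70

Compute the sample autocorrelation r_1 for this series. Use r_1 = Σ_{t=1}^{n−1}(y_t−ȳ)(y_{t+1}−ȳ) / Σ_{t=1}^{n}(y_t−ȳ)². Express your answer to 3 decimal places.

Mean ȳ = (69 + 71 + 64 + 74 + 61 + 71 + 70)/7 = 68.5714
Deviations from mean: 0.4286, 2.4286, -4.5714, 5.4286, -7.5714, 2.4286, 1.4286
Numerator Σ_{t=1}^{6}(y_t−ȳ)(y_{t+1}−ȳ) = -90.8980
Denominator Σ(y_t−ȳ)² = 121.7143
r_1 = -90.8980 / 121.7143 = -0.747

-0.747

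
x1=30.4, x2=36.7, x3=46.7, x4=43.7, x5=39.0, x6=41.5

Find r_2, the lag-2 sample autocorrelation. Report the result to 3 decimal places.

-0.453

Mean x̄ = (30.4 + 36.7 + 46.7 + 43.7 + 39.0 + 41.5)/6 = 39.6667
Deviations from mean: -9.2667, -2.9667, 7.0333, 4.0333, -0.6667, 1.8333
Σ(x_t−x̄)(x_{t+2}−x̄) = (-65.1756) + (-11.9656) + (-4.6889) + (7.3944) = -74.4356
Denominator Σ(x_t−x̄)² = 164.2133
r_2 = -74.4356 / 164.2133 = -0.453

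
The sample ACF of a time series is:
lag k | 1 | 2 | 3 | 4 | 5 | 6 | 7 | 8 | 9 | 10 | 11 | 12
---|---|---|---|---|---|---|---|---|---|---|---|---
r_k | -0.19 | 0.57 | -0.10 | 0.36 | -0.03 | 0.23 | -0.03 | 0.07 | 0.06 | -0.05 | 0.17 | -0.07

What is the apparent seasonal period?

2

The largest autocorrelation is r_2 = 0.57, with weaker echoes at lags 4 (0.36) and 6 (0.23); the remaining lags stay at or below 0.17.
The dominant spike at lag 2 indicates a seasonal period of 2.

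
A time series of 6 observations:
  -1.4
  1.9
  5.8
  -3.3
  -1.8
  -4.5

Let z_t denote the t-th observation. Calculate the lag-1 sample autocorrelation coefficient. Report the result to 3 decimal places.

0.061

Mean z̄ = (-1.4 + 1.9 + 5.8 − 3.3 − 1.8 − 4.5)/6 = -0.5500
Numerator Σ_{t=1}^{5}(z_t−z̄)(z_{t+1}−z̄) = 4.3875
Denominator Σ(z_t−z̄)² = 71.7750
r_1 = 4.3875 / 71.7750 = 0.061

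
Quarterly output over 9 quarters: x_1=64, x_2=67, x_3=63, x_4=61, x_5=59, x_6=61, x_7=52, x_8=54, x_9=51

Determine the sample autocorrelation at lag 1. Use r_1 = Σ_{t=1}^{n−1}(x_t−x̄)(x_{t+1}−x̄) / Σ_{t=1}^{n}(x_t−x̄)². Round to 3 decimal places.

Mean x̄ = (64 + 67 + 63 + 61 + 59 + 61 + 52 + 54 + 51)/9 = 59.1111
Numerator Σ_{t=1}^{8}(x_t−x̄)(x_{t+1}−x̄) = 140.5432
Denominator Σ(x_t−x̄)² = 250.8889
r_1 = 140.5432 / 250.8889 = 0.560

0.560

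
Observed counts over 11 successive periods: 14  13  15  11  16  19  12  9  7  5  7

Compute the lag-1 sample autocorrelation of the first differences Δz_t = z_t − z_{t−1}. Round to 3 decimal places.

First differences Δz: -1, 2, -4, 5, 3, -7, -3, -2, -2, 2
Mean of differences = -0.7000
Numerator Σ(Δz_t−Δz̄)(Δz_{t+1}−Δz̄) = -15.0900
Denominator Σ(Δz_t−Δz̄)² = 120.1000
r_1(Δz) = -15.0900 / 120.1000 = -0.126

-0.126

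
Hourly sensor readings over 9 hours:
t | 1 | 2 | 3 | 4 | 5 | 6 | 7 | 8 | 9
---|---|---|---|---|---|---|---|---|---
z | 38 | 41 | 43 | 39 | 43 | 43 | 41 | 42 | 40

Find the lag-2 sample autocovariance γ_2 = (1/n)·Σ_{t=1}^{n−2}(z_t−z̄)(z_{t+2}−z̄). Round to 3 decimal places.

Mean z̄ = (38 + 41 + 43 + 39 + 43 + 43 + 41 + 42 + 40)/9 = 41.1111
Σ_{t=1}^{7}(z_t−z̄)(z_{t+2}−z̄) = -4.4691
γ_2 = -4.4691 / 9 = -0.497

-0.497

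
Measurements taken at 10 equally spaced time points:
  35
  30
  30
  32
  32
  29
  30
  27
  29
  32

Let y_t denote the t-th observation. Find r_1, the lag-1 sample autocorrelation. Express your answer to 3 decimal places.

0.073

Mean ȳ = (35 + 30 + 30 + 32 + 32 + 29 + 30 + 27 + 29 + 32)/10 = 30.6000
Numerator Σ_{t=1}^{9}(y_t−ȳ)(y_{t+1}−ȳ) = 3.2400
Denominator Σ(y_t−ȳ)² = 44.4000
r_1 = 3.2400 / 44.4000 = 0.073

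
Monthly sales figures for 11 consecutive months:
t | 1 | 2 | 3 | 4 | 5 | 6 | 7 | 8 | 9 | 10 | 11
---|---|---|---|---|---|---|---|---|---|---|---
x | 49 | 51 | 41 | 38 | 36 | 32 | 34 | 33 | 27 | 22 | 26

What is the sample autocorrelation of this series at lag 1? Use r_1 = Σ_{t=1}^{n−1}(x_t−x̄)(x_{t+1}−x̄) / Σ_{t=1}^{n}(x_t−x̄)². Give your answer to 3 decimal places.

0.704

Mean x̄ = (49 + 51 + 41 + 38 + 36 + 32 + 34 + 33 + 27 + 22 + 26)/11 = 35.3636
Numerator Σ_{t=1}^{10}(x_t−x̄)(x_{t+1}−x̄) = 580.2314
Denominator Σ(x_t−x̄)² = 824.5455
r_1 = 580.2314 / 824.5455 = 0.704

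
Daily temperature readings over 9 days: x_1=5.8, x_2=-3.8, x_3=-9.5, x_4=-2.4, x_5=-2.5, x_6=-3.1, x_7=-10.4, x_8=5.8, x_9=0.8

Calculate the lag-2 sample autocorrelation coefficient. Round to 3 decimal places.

-0.322

Mean x̄ = (5.8 − 3.8 − 9.5 − 2.4 − 2.5 − 3.1 − 10.4 + 5.8 + 0.8)/9 = -2.1444
Σ(x_t−x̄)(x_{t+2}−x̄) = (-58.4358) + (0.4231) + (2.6153) + (0.2442) + (2.9353) + (-7.5914) + (-24.3080) = -84.1173
Denominator Σ(x_t−x̄)² = 261.0022
r_2 = -84.1173 / 261.0022 = -0.322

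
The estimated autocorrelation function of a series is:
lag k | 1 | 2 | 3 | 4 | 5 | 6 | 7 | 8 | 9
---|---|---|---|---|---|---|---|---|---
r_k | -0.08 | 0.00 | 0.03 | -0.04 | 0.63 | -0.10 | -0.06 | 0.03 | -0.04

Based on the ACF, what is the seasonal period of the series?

The largest autocorrelation is r_5 = 0.63; the remaining lags stay at or below 0.03.
The dominant spike at lag 5 indicates a seasonal period of 5.

5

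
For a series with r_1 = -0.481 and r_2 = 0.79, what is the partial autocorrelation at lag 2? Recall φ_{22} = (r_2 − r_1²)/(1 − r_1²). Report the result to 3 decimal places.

φ_{22} = (r_2 − r_1²) / (1 − r_1²)
r_1² = (-0.481)² = 0.231361
Numerator = 0.79 − 0.2314 = 0.5586; denominator = 1 − 0.2314 = 0.7686
φ_{22} = 0.5586 / 0.7686 = 0.727

0.727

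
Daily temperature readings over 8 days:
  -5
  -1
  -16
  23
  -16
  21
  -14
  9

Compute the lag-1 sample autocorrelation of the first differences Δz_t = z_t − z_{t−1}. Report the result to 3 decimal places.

-0.892

First differences Δz: 4, -15, 39, -39, 37, -35, 23
Mean of differences = 2.0000
Numerator Σ(Δz_t−Δz̄)(Δz_{t+1}−Δz̄) = -5687.0000
Denominator Σ(Δz_t−Δz̄)² = 6378.0000
r_1(Δz) = -5687.0000 / 6378.0000 = -0.892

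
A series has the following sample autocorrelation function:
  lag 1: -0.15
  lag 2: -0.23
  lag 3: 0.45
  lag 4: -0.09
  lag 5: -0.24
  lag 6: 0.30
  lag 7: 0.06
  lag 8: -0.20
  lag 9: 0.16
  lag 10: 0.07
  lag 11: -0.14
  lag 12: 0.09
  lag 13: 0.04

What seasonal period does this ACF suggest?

3

The largest autocorrelation is r_3 = 0.45, with weaker echoes at lags 6 (0.30) and 9 (0.16); the remaining lags stay at or below 0.09.
The dominant spike at lag 3 indicates a seasonal period of 3.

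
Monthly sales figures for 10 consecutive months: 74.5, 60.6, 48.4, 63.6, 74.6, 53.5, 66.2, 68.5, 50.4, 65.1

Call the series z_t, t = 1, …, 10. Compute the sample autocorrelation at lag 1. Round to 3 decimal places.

Mean z̄ = (74.5 + 60.6 + 48.4 + 63.6 + 74.6 + 53.5 + 66.2 + 68.5 + 50.4 + 65.1)/10 = 62.5400
Numerator Σ_{t=1}^{9}(z_t−z̄)(z_{t+1}−z̄) = -221.7036
Denominator Σ(z_t−z̄)² = 777.8840
r_1 = -221.7036 / 777.8840 = -0.285

-0.285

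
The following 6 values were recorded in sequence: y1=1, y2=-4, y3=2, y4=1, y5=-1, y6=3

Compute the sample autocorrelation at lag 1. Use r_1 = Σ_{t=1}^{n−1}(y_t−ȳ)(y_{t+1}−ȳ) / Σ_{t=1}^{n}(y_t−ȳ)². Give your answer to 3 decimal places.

Mean ȳ = (1 − 4 + 2 + 1 − 1 + 3)/6 = 0.3333
Σ(y_t−ȳ)(y_{t+1}−ȳ) = (-2.8889) + (-7.2222) + (1.1111) + (-0.8889) + (-3.5556) = -13.4444
Denominator Σ(y_t−ȳ)² = 31.3333
r_1 = -13.4444 / 31.3333 = -0.429

-0.429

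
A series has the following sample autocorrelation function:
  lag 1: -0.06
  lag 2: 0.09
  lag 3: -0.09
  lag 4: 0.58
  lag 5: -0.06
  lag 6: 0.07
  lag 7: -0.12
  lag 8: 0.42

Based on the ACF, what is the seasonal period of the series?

The largest autocorrelation is r_4 = 0.58, with a weaker echo at lag 8 (0.42); the remaining lags stay at or below 0.09.
The dominant spike at lag 4 indicates a seasonal period of 4.

4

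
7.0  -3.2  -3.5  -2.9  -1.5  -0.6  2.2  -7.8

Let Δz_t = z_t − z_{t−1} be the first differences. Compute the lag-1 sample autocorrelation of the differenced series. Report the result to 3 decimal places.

-0.074

First differences Δz: -10.2, -0.3, 0.6, 1.4, 0.9, 2.8, -10.0
Mean of differences = -2.1143
Numerator Σ(Δz_t−Δz̄)(Δz_{t+1}−Δz̄) = -13.5531
Denominator Σ(Δz_t−Δz̄)² = 183.8086
r_1(Δz) = -13.5531 / 183.8086 = -0.074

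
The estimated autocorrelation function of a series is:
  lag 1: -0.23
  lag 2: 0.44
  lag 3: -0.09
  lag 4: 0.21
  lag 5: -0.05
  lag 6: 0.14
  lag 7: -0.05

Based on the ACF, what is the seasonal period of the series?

The largest autocorrelation is r_2 = 0.44, with a weaker echo at lag 4 (0.21); the remaining lags stay at or below 0.14.
The dominant spike at lag 2 indicates a seasonal period of 2.

2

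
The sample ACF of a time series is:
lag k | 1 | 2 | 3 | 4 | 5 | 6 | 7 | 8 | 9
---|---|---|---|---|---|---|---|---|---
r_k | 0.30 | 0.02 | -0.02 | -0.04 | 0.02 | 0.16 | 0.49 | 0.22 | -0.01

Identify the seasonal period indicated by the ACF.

7

The largest autocorrelation is r_7 = 0.49; the remaining lags stay at or below 0.30. The elevated value at lag 1 (0.30), dropping to 0.02 at lag 2, reflects decaying short-term dependence rather than seasonality.
The dominant spike at lag 7 indicates a seasonal period of 7.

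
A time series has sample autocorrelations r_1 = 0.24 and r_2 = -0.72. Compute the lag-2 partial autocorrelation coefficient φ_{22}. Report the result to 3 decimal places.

φ_{22} = (r_2 − r_1²) / (1 − r_1²)
r_1² = (0.24)² = 0.0576
Numerator = -0.72 − 0.0576 = -0.7776; denominator = 1 − 0.0576 = 0.9424
φ_{22} = -0.7776 / 0.9424 = -0.825

-0.825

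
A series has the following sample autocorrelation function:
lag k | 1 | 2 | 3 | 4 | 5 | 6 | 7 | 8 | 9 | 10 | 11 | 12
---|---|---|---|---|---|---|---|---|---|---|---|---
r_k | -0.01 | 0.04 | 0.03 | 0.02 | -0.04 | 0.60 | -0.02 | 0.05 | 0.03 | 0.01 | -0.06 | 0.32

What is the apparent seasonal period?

6

The largest autocorrelation is r_6 = 0.60, with a weaker echo at lag 12 (0.32); the remaining lags stay at or below 0.05.
The dominant spike at lag 6 indicates a seasonal period of 6.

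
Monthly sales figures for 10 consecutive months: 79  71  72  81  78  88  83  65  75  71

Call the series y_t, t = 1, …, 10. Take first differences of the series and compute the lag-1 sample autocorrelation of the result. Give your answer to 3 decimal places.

First differences Δy: -8, 1, 9, -3, 10, -5, -18, 10, -4
Mean of differences = -0.8889
Numerator Σ(Δy_t−Δȳ)(Δy_{t+1}−Δȳ) = -233.2346
Denominator Σ(Δy_t−Δȳ)² = 712.8889
r_1(Δy) = -233.2346 / 712.8889 = -0.327

-0.327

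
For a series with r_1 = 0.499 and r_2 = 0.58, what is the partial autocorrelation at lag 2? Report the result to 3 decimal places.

φ_{22} = (r_2 − r_1²) / (1 − r_1²)
r_1² = (0.499)² = 0.249001
Numerator = 0.58 − 0.2490 = 0.3310; denominator = 1 − 0.2490 = 0.7510
φ_{22} = 0.3310 / 0.7510 = 0.441

0.441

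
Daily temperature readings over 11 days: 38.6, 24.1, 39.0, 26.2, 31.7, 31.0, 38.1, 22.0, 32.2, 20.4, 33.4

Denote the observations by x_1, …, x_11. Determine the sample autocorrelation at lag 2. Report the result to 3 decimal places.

0.480

Mean x̄ = (38.6 + 24.1 + 39.0 + 26.2 + 31.7 + 31.0 + 38.1 + 22.0 + 32.2 + 20.4 + 33.4)/11 = 30.6091
Numerator Σ_{t=1}^{9}(x_t−x̄)(x_{t+2}−x̄) = 212.2353
Denominator Σ(x_t−x̄)² = 442.1891
r_2 = 212.2353 / 442.1891 = 0.480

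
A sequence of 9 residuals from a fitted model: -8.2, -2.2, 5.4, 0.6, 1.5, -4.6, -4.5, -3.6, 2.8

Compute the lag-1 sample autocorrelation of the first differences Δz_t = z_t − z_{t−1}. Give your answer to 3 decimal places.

0.025

First differences Δz: 6.0, 7.6, -4.8, 0.9, -6.1, 0.1, 0.9, 6.4
Mean of differences = 1.3750
Numerator Σ(Δz_t−Δz̄)(Δz_{t+1}−Δz̄) = 4.5844
Denominator Σ(Δz_t−Δz̄)² = 181.4750
r_1(Δz) = 4.5844 / 181.4750 = 0.025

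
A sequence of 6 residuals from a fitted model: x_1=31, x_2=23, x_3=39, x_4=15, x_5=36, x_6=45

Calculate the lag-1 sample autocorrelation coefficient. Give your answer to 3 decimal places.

Mean x̄ = (31 + 23 + 39 + 15 + 36 + 45)/6 = 31.5000
Deviations from mean: -0.5000, -8.5000, 7.5000, -16.5000, 4.5000, 13.5000
Numerator Σ_{t=1}^{5}(x_t−x̄)(x_{t+1}−x̄) = -196.7500
Denominator Σ(x_t−x̄)² = 603.5000
r_1 = -196.7500 / 603.5000 = -0.326

-0.326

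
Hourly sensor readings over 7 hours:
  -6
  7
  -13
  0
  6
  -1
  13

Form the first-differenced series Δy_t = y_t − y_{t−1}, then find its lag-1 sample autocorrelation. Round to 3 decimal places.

First differences Δy: 13, -20, 13, 6, -7, 14
Mean of differences = 3.1667
Numerator Σ(Δy_t−Δȳ)(Δy_{t+1}−Δȳ) = -566.6944
Denominator Σ(Δy_t−Δȳ)² = 958.8333
r_1(Δy) = -566.6944 / 958.8333 = -0.591

-0.591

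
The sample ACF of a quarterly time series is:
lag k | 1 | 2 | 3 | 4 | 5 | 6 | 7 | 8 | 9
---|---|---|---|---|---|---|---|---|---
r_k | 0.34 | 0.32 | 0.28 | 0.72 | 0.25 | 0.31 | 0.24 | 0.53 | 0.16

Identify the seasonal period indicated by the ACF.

The largest autocorrelation is r_4 = 0.72, with a weaker echo at lag 8 (0.53); the remaining lags stay at or below 0.34. The elevated value at lag 1 (0.34), dropping to 0.32 at lag 2, reflects decaying short-term dependence rather than seasonality.
The dominant spike at lag 4 indicates a seasonal period of 4.

4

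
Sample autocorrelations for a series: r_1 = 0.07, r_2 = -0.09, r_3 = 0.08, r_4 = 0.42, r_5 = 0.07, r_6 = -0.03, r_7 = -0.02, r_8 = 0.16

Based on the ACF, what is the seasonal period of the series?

4

The largest autocorrelation is r_4 = 0.42, with a weaker echo at lag 8 (0.16); the remaining lags stay at or below 0.08.
The dominant spike at lag 4 indicates a seasonal period of 4.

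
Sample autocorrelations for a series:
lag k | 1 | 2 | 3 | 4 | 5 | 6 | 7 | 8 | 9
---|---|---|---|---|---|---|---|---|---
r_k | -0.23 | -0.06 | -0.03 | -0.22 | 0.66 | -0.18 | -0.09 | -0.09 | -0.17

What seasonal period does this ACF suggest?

The largest autocorrelation is r_5 = 0.66; the remaining lags stay at or below -0.03.
The dominant spike at lag 5 indicates a seasonal period of 5.

5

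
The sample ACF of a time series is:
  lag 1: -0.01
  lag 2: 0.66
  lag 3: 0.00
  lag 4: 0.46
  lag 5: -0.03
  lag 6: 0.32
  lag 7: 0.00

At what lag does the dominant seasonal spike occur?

The largest autocorrelation is r_2 = 0.66, with weaker echoes at lags 4 (0.46) and 6 (0.32); the remaining lags stay at or below 0.00.
The dominant spike at lag 2 indicates a seasonal period of 2.

2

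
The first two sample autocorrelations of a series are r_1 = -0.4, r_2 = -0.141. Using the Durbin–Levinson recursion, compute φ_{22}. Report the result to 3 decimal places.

φ_{22} = (r_2 − r_1²) / (1 − r_1²)
r_1² = (-0.4)² = 0.16
Numerator = -0.141 − 0.1600 = -0.3010; denominator = 1 − 0.1600 = 0.8400
φ_{22} = -0.3010 / 0.8400 = -0.358

-0.358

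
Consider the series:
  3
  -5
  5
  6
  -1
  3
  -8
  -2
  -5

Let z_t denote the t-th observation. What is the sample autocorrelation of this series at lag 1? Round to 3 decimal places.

-0.092

Mean z̄ = (3 − 5 + 5 + 6 − 1 + 3 − 8 − 2 − 5)/9 = -0.4444
Numerator Σ_{t=1}^{8}(z_t−z̄)(z_{t+1}−z̄) = -18.0864
Denominator Σ(z_t−z̄)² = 196.2222
r_1 = -18.0864 / 196.2222 = -0.092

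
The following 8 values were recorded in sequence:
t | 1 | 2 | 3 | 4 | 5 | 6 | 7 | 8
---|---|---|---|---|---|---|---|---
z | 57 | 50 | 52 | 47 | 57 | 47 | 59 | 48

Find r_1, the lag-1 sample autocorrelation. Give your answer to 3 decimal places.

Mean z̄ = (57 + 50 + 52 + 47 + 57 + 47 + 59 + 48)/8 = 52.1250
Deviations from mean: 4.8750, -2.1250, -0.1250, -5.1250, 4.8750, -5.1250, 6.8750, -4.1250
Σ(z_t−z̄)(z_{t+1}−z̄) = (-10.3594) + (0.2656) + (0.6406) + (-24.9844) + (-24.9844) + (-35.2344) + (-28.3594) = -123.0156
Denominator Σ(z_t−z̄)² = 168.8750
r_1 = -123.0156 / 168.8750 = -0.728

-0.728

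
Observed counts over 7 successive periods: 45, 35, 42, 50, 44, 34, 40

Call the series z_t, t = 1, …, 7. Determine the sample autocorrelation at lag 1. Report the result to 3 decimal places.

Mean z̄ = (45 + 35 + 42 + 50 + 44 + 34 + 40)/7 = 41.4286
Numerator Σ_{t=1}^{6}(z_t−z̄)(z_{t+1}−z̄) = -8.1837
Denominator Σ(z_t−z̄)² = 191.7143
r_1 = -8.1837 / 191.7143 = -0.043

-0.043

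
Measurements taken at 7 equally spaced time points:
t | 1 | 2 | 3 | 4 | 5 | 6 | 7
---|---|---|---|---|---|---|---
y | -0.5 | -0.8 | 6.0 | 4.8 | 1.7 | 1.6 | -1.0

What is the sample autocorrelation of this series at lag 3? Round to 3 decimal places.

Mean ȳ = (-0.5 − 0.8 + 6.0 + 4.8 + 1.7 + 1.6 − 1.0)/7 = 1.6857
Deviations from mean: -2.1857, -2.4857, 4.3143, 3.1143, 0.0143, -0.0857, -2.6857
Numerator Σ_{t=1}^{4}(y_t−ȳ)(y_{t+3}−ȳ) = -15.5763
Denominator Σ(y_t−ȳ)² = 46.4886
r_3 = -15.5763 / 46.4886 = -0.335

-0.335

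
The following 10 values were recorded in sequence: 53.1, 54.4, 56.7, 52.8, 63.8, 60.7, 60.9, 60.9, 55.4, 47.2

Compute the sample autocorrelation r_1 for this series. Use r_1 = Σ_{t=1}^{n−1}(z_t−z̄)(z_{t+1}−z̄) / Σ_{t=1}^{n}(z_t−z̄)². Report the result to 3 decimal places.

Mean z̄ = (53.1 + 54.4 + 56.7 + 52.8 + 63.8 + 60.7 + 60.9 + 60.9 + 55.4 + 47.2)/10 = 56.5900
Numerator Σ_{t=1}^{9}(z_t−z̄)(z_{t+1}−z̄) = 51.6279
Denominator Σ(z_t−z̄)² = 226.9690
r_1 = 51.6279 / 226.9690 = 0.227

0.227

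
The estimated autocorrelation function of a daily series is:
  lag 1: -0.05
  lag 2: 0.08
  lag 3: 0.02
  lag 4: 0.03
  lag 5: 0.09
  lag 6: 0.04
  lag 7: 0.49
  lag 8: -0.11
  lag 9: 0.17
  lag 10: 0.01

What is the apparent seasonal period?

7

The largest autocorrelation is r_7 = 0.49; the remaining lags stay at or below 0.17.
The dominant spike at lag 7 indicates a seasonal period of 7.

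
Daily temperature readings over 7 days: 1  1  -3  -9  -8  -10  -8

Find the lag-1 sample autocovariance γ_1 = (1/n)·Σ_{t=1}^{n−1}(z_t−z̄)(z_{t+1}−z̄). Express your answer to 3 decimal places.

Mean z̄ = (1 + 1 − 3 − 9 − 8 − 10 − 8)/7 = -5.1429
Σ_{t=1}^{6}(z_t−z̄)(z_{t+1}−z̄) = 81.4082
γ_1 = 81.4082 / 7 = 11.630

11.630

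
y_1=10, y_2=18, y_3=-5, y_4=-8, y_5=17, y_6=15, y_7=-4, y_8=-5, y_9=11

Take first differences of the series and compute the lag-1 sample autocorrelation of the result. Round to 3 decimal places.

First differences Δy: 8, -23, -3, 25, -2, -19, -1, 16
Mean of differences = 0.1250
Numerator Σ(Δy_t−Δȳ)(Δy_{t+1}−Δȳ) = -196.1406
Denominator Σ(Δy_t−Δȳ)² = 1848.8750
r_1(Δy) = -196.1406 / 1848.8750 = -0.106

-0.106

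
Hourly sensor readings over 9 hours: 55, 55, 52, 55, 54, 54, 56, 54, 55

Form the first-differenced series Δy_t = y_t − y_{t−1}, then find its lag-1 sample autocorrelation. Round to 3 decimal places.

-0.643

First differences Δy: 0, -3, 3, -1, 0, 2, -2, 1
Mean of differences = 0.0000
Numerator Σ(Δy_t−Δȳ)(Δy_{t+1}−Δȳ) = -18.0000
Denominator Σ(Δy_t−Δȳ)² = 28.0000
r_1(Δy) = -18.0000 / 28.0000 = -0.643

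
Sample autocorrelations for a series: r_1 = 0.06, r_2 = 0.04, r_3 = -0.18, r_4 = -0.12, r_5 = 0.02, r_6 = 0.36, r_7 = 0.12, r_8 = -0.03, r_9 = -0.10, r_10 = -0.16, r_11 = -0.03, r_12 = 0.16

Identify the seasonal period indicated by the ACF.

6

The largest autocorrelation is r_6 = 0.36, with a weaker echo at lag 12 (0.16); the remaining lags stay at or below 0.12.
The dominant spike at lag 6 indicates a seasonal period of 6.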